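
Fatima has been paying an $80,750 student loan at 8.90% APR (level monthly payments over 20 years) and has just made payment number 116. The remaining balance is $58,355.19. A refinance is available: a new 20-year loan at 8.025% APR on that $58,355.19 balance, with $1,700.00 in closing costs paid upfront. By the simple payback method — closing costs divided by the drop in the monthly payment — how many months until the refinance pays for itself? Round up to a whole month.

8 months

Current payment = 80,750 × 8.9%/12 / (1 − (1+0.0074167)^−240) = $721.34.
Refinanced payment = 58,355.19 × 0.0066875 / (1 − (1+0.0066875)^−240) = $489.01.
Monthly savings = $721.34 − $489.01 = $232.33.
Break-even = $1,700.00 / $232.33 = 7.32 → 8 months.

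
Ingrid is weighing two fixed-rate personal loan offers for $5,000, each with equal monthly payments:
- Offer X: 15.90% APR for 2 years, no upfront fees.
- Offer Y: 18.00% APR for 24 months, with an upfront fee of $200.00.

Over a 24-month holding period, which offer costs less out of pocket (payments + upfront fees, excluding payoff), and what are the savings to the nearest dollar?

Offer X by $321

Offer X: monthly rate = 15.9%/12 = 0.0132500; payment = 5,000 × 0.0132500 / (1 − (1+0.0132500)^−24) = $244.58.
Offer Y: monthly rate = 18%/12 = 0.0150000; payment = 5,000 × 0.0150000 / (1 − (1+0.0150000)^−24) = $249.62.
Over 24 months: Offer X costs 24 × $244.58 = $5,869.92; Offer Y costs 24 × $249.62 + $200.00 = $6,190.88.
Offer X is cheaper by $6,190.88 − $5,869.92 = $320.96.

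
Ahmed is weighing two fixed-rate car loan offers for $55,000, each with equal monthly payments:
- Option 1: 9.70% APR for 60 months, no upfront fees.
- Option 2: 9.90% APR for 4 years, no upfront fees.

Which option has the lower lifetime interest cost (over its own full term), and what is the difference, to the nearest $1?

Option 2 by $2,799

Option 1: at 9.70% the monthly rate is 0.0080833, so the payment is 55,000 × 0.0080833 / (1 − 1.0080833^−60) = $1,160.49.
Total interest on Option 1 = 60 × $1,160.49 − $55,000 = $14,629.40.
Option 2: monthly rate = 9.9%/12 = 0.0082500; payment = 55,000 × 0.0082500 / (1 − (1+0.0082500)^−48) = $1,392.30.
Total interest on Option 2 = 48 × $1,392.30 − $55,000 = $11,830.40.
Option 2 is lower by $2,799.00.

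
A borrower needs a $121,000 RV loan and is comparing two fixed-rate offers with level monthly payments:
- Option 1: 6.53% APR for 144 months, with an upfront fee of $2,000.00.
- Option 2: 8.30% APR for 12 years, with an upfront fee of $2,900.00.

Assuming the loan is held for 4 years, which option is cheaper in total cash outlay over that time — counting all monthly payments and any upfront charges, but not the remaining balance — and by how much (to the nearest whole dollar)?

Option 1: at 6.53% the monthly rate is 0.0054417, so the payment is 121,000 × 0.0054417 / (1 − 1.0054417^−144) = $1,214.23.
Option 2: monthly rate = 8.3%/12 = 0.0069167; payment = 121,000 × 0.0069167 / (1 − (1+0.0069167)^−144) = $1,329.75.
Over 48 months: Option 1 costs 48 × $1,214.23 + $2,000.00 = $60,283.04; Option 2 costs 48 × $1,329.75 + $2,900.00 = $66,728.00.
Option 1 is cheaper by $66,728.00 − $60,283.04 = $6,444.96.

Option 1 by $6,445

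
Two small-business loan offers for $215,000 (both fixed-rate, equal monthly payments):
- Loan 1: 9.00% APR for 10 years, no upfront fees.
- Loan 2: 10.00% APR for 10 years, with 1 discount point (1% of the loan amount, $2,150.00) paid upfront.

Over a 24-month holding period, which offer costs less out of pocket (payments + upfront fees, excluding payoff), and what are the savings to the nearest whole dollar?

Loan 1: monthly rate = 9%/12 = 0.0075000; payment = 215,000 × 0.0075000 / (1 − (1+0.0075000)^−120) = $2,723.53.
Loan 2: monthly rate = 10%/12 = 0.0083333; payment = 215,000 × 0.0083333 / (1 − (1+0.0083333)^−120) = $2,841.24.
Over 24 months: Loan 1 costs 24 × $2,723.53 = $65,364.72; Loan 2 costs 24 × $2,841.24 + $2,150.00 = $70,339.76.
Loan 1 is cheaper by $70,339.76 − $65,364.72 = $4,975.04.

Loan 1 by $4,975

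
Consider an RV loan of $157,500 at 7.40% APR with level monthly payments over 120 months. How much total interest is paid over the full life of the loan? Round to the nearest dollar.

$65,861

Monthly rate = 7.4%/12 = 0.0061667; payment = 157,500 × 0.0061667 / (1 − (1+0.0061667)^−120) = $1,861.34.
Total paid = 120 × $1,861.34 = $223,360.80; interest = $223,360.80 − $157,500 = $65,860.80.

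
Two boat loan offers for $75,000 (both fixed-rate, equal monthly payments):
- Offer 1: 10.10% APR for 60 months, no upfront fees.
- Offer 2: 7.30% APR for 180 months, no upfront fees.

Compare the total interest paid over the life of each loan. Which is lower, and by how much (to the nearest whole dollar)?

Offer 1 by $27,784

Offer 1: monthly rate = 10.1%/12 = 0.0084167; payment = 75,000 × 0.0084167 / (1 − (1+0.0084167)^−60) = $1,597.22.
Total interest on Offer 1 = 60 × $1,597.22 − $75,000 = $20,833.20.
Offer 2: at 7.30% the monthly rate is 0.0060833, so the payment is 75,000 × 0.0060833 / (1 − 1.0060833^−180) = $686.76.
Total interest on Offer 2 = 180 × $686.76 − $75,000 = $48,616.80.
Offer 1 is lower by $27,783.60.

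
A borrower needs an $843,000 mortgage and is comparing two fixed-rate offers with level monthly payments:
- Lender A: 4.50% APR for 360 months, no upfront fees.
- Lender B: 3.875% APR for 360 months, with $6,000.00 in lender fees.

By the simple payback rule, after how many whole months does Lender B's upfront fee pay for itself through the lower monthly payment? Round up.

20 months

Lender A: monthly rate = 4.5%/12 = 0.0037500; payment = 843,000 × 0.0037500 / (1 − (1+0.0037500)^−360) = $4,271.36.
Lender B: monthly rate = 3.875%/12 = 0.0032292; payment = 843,000 × 0.0032292 / (1 − (1+0.0032292)^−360) = $3,964.10.
Monthly savings = $4,271.36 − $3,964.10 = $307.26.
Break-even = $6,000.00 / $307.26 = 19.53 → 20 months.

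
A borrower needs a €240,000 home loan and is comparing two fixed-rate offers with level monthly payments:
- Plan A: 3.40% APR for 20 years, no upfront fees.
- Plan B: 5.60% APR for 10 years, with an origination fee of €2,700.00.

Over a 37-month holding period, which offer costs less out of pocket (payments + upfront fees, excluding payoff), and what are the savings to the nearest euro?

Plan A by €48,467

Plan A: monthly rate = 3.4%/12 = 0.0028333; payment = 240,000 × 0.0028333 / (1 − (1+0.0028333)^−240) = €1,379.60.
Plan B: monthly rate = 5.6%/12 = 0.0046667; payment = 240,000 × 0.0046667 / (1 − (1+0.0046667)^−120) = €2,616.54.
Over 37 months: Plan A costs 37 × €1,379.60 = €51,045.20; Plan B costs 37 × €2,616.54 + €2,700.00 = €99,511.98.
Plan A is cheaper by €99,511.98 − €51,045.20 = €48,466.78.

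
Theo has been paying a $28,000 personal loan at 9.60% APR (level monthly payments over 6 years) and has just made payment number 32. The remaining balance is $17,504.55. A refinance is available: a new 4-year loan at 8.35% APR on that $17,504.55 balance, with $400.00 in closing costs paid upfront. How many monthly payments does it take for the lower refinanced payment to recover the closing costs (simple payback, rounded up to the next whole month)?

5 months

Current payment = 28,000 × 9.6%/12 / (1 − (1+0.0080000)^−72) = $513.09.
Refinanced payment = 17,504.55 × 0.0069583 / (1 − (1+0.0069583)^−48) = $430.22.
Monthly savings = $513.09 − $430.22 = $82.87.
Break-even = $400.00 / $82.87 = 4.83 → 5 months.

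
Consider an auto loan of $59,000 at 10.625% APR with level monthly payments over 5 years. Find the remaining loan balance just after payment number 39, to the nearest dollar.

$24,274

With monthly rate i = 10.625%/12 = 0.0088542, the balance after k of n payments is P · [(1+i)^n − (1+i)^k] / [(1+i)^n − 1].
(1+0.0088542)^60 = 1.69708471 and (1+0.0088542)^39 = 1.41028631, so the balance is 59,000 × (1.69708471 − 1.41028631) / (1.69708471 − 1) = $24,274.10.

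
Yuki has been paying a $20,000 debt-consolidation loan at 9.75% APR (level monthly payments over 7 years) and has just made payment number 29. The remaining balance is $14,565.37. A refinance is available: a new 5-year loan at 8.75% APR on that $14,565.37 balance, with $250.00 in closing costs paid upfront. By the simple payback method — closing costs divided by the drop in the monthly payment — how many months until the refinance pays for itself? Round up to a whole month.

Current payment = 20,000 × 9.75%/12 / (1 − (1+0.0081250)^−84) = $329.45.
Refinanced payment = 14,565.37 × 0.0072917 / (1 − (1+0.0072917)^−60) = $300.59.
Monthly savings = $329.45 − $300.59 = $28.86.
Break-even = $250.00 / $28.86 = 8.66 → 9 months.

9 months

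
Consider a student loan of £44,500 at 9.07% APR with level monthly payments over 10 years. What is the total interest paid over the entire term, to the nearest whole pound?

£23,347

At 9.07% the monthly rate is 0.0075583, so the payment is 44,500 × 0.0075583 / (1 − 1.0075583^−120) = £565.39.
Total paid = 120 × £565.39 = £67,846.80; interest = £67,846.80 − £44,500 = £23,346.80.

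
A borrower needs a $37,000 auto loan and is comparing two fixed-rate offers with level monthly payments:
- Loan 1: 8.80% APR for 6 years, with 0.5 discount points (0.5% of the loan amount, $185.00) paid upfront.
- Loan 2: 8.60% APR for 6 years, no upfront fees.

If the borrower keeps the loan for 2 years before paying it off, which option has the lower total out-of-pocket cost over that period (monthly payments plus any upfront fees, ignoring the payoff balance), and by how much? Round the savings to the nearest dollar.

Loan 2 by $273

Loan 1: monthly rate = 8.8%/12 = 0.0073333; payment = 37,000 × 0.0073333 / (1 − (1+0.0073333)^−72) = $663.28.
Loan 2: at 8.60% the monthly rate is 0.0071667, so the payment is 37,000 × 0.0071667 / (1 − 1.0071667^−72) = $659.62.
Over 24 months: Loan 1 costs 24 × $663.28 + $185.00 = $16,103.72; Loan 2 costs 24 × $659.62 = $15,830.88.
Loan 2 is cheaper by $16,103.72 − $15,830.88 = $272.84.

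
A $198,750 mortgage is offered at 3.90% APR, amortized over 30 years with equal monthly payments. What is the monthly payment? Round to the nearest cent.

$937.44

At 3.90% the monthly rate is 0.0032500, so the payment is 198,750 × 0.0032500 / (1 − 1.0032500^−360) = $937.44.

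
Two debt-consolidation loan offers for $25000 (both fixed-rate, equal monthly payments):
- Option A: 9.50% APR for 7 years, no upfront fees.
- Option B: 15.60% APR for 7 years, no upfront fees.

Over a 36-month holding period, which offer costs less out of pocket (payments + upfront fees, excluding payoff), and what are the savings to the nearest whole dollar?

Option A by $2,962

Option A: monthly rate = 9.5%/12 = 0.0079167; payment = 25,000 × 0.0079167 / (1 − (1+0.0079167)^−84) = $408.60.
Option B: monthly rate = 15.6%/12 = 0.0130000; payment = 25,000 × 0.0130000 / (1 − (1+0.0130000)^−84) = $490.87.
Over 36 months: Option A costs 36 × $408.60 = $14,709.60; Option B costs 36 × $490.87 = $17,671.32.
Option A is cheaper by $17,671.32 − $14,709.60 = $2,961.72.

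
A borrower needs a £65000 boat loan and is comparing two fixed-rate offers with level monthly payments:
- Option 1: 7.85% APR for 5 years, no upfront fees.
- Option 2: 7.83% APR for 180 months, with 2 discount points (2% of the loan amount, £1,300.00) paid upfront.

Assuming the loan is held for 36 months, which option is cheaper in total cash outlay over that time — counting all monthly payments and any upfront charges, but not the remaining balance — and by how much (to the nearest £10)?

Option 1: at 7.85% the monthly rate is 0.0065417, so the payment is 65,000 × 0.0065417 / (1 − 1.0065417^−60) = £1,313.30.
Option 2: at 7.83% the monthly rate is 0.0065250, so the payment is 65,000 × 0.0065250 / (1 − 1.0065250^−180) = £614.81.
Over 36 months: Option 1 costs 36 × £1,313.30 = £47,278.80; Option 2 costs 36 × £614.81 + £1,300.00 = £23,433.16.
Option 2 is cheaper by £47,278.80 − £23,433.16 = £23,845.64.

Option 2 by £23,850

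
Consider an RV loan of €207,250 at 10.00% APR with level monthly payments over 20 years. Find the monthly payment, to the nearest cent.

At 10.00% the monthly rate is 0.0083333, so the payment is 207,250 × 0.0083333 / (1 − 1.0083333^−240) = €2,000.01.

€2,000.01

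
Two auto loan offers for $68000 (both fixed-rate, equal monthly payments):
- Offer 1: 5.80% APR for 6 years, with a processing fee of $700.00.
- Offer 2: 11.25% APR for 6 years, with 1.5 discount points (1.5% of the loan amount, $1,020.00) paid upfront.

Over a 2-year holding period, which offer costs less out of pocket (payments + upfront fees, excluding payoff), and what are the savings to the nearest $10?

Offer 1: monthly rate = 5.8%/12 = 0.0048333; payment = 68,000 × 0.0048333 / (1 − (1+0.0048333)^−72) = $1,120.55.
Offer 2: at 11.25% the monthly rate is 0.0093750, so the payment is 68,000 × 0.0093750 / (1 − 1.0093750^−72) = $1,303.04.
Over 24 months: Offer 1 costs 24 × $1,120.55 + $700.00 = $27,593.20; Offer 2 costs 24 × $1,303.04 + $1,020.00 = $32,292.96.
Offer 1 is cheaper by $32,292.96 − $27,593.20 = $4,699.76.

Offer 1 by $4,700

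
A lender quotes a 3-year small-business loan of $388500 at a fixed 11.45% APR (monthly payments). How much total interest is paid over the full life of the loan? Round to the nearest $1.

Monthly rate = 11.45%/12 = 0.0095417; payment = 388,500 × 0.0095417 / (1 − (1+0.0095417)^−36) = $12,801.94.
Total paid = 36 × $12,801.94 = $460,869.84; interest = $460,869.84 − $388,500 = $72,369.84.

$72,370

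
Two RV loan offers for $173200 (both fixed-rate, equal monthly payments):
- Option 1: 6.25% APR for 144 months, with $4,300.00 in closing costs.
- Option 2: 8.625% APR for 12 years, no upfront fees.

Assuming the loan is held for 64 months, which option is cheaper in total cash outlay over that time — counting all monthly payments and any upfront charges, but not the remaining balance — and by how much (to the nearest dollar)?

Option 1 by $9,908

Option 1: monthly rate = 6.25%/12 = 0.0052083; payment = 173,200 × 0.0052083 / (1 − (1+0.0052083)^−144) = $1,712.67.
Option 2: monthly rate = 8.625%/12 = 0.0071875; payment = 173,200 × 0.0071875 / (1 − (1+0.0071875)^−144) = $1,934.67.
Over 64 months: Option 1 costs 64 × $1,712.67 + $4,300.00 = $113,910.88; Option 2 costs 64 × $1,934.67 = $123,818.88.
Option 1 is cheaper by $123,818.88 − $113,910.88 = $9,908.00.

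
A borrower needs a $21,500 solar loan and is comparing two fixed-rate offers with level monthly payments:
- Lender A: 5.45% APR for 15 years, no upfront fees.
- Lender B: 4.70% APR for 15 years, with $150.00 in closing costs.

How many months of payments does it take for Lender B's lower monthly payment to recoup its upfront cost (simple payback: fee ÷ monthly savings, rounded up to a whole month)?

18 months

Lender A: at 5.45% the monthly rate is 0.0045417, so the payment is 21,500 × 0.0045417 / (1 − 1.0045417^−180) = $175.10.
Lender B: at 4.70% the monthly rate is 0.0039167, so the payment is 21,500 × 0.0039167 / (1 − 1.0039167^−180) = $166.68.
Monthly savings = $175.10 − $166.68 = $8.42.
Break-even = $150.00 / $8.42 = 17.81 → 18 months.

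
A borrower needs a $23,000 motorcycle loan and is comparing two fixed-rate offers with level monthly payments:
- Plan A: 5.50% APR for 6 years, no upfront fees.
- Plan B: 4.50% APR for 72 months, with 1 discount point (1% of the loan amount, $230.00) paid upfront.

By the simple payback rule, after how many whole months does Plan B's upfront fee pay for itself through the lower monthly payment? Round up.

Plan A: at 5.50% the monthly rate is 0.0045833, so the payment is 23,000 × 0.0045833 / (1 − 1.0045833^−72) = $375.77.
Plan B: at 4.50% the monthly rate is 0.0037500, so the payment is 23,000 × 0.0037500 / (1 − 1.0037500^−72) = $365.10.
Monthly savings = $375.77 − $365.10 = $10.67.
Break-even = $230.00 / $10.67 = 21.56 → 22 months.

22 months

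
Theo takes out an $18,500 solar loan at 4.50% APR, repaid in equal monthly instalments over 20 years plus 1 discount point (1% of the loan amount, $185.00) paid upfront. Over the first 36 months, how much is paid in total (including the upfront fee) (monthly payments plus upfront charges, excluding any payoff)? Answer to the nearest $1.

$4,398

At 4.50% the monthly rate is 0.0037500, so the payment is 18,500 × 0.0037500 / (1 − 1.0037500^−240) = $117.04.
Total outlay = 36 × $117.04 + $185.00 = $4,398.44.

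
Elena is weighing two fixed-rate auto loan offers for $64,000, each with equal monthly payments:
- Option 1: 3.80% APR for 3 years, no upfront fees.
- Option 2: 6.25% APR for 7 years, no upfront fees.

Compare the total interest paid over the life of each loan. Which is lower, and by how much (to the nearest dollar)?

Option 1: at 3.80% the monthly rate is 0.0031667, so the payment is 64,000 × 0.0031667 / (1 − 1.0031667^−36) = $1,883.85.
Total interest on Option 1 = 36 × $1,883.85 − $64,000 = $3,818.60.
Option 2: at 6.25% the monthly rate is 0.0052083, so the payment is 64,000 × 0.0052083 / (1 − 1.0052083^−84) = $942.64.
Total interest on Option 2 = 84 × $942.64 − $64,000 = $15,181.76.
Option 1 is lower by $11,363.16.

Option 1 by $11,363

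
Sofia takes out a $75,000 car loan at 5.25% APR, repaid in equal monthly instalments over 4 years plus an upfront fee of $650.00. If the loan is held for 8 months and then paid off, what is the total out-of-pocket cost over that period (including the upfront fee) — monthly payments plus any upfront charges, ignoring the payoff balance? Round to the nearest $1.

$14,536

At 5.25% the monthly rate is 0.0043750, so the payment is 75,000 × 0.0043750 / (1 − 1.0043750^−48) = $1,735.70.
Total outlay = 8 × $1,735.70 + $650.00 = $14,535.60.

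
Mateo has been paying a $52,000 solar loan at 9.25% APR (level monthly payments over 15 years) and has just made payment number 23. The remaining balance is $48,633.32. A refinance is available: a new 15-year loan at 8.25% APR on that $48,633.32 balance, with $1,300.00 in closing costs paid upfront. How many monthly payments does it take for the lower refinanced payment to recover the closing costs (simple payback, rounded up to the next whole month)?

21 months

Current payment = 52,000 × 9.25%/12 / (1 − (1+0.0077083)^−180) = $535.18.
Refinanced payment = 48,633.32 × 0.0068750 / (1 − (1+0.0068750)^−180) = $471.81.
Monthly savings = $535.18 − $471.81 = $63.37.
Break-even = $1,300.00 / $63.37 = 20.51 → 21 months.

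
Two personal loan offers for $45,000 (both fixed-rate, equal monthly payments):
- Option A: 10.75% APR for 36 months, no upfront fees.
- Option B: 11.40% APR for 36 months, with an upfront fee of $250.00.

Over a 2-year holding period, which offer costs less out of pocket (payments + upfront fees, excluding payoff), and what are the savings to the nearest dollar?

Option A: monthly rate = 10.75%/12 = 0.0089583; payment = 45,000 × 0.0089583 / (1 − (1+0.0089583)^−36) = $1,467.92.
Option B: at 11.40% the monthly rate is 0.0095000, so the payment is 45,000 × 0.0095000 / (1 − 1.0095000^−36) = $1,481.78.
Over 24 months: Option A costs 24 × $1,467.92 = $35,230.08; Option B costs 24 × $1,481.78 + $250.00 = $35,812.72.
Option A is cheaper by $35,812.72 − $35,230.08 = $582.64.

Option A by $583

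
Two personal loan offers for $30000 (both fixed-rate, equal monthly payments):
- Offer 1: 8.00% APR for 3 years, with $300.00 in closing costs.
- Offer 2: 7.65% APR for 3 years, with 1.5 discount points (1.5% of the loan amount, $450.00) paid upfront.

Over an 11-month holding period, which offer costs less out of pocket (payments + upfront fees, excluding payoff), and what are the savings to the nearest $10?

Offer 1: at 8.00% the monthly rate is 0.0066667, so the payment is 30,000 × 0.0066667 / (1 − 1.0066667^−36) = $940.09.
Offer 2: monthly rate = 7.65%/12 = 0.0063750; payment = 30,000 × 0.0063750 / (1 − (1+0.0063750)^−36) = $935.25.
Over 11 months: Offer 1 costs 11 × $940.09 + $300.00 = $10,640.99; Offer 2 costs 11 × $935.25 + $450.00 = $10,737.75.
Offer 1 is cheaper by $10,737.75 − $10,640.99 = $96.76.

Offer 1 by $100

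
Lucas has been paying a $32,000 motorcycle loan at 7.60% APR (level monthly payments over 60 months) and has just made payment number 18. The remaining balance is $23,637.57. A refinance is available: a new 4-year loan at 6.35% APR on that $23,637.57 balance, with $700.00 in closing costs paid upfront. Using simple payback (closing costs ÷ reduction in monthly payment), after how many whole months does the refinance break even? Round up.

Current payment = 32,000 × 7.6%/12 / (1 − (1+0.0063333)^−60) = $642.74.
Refinanced payment = 23,637.57 × 0.0052917 / (1 − (1+0.0052917)^−48) = $558.93.
Monthly savings = $642.74 − $558.93 = $83.81.
Break-even = $700.00 / $83.81 = 8.35 → 9 months.

9 months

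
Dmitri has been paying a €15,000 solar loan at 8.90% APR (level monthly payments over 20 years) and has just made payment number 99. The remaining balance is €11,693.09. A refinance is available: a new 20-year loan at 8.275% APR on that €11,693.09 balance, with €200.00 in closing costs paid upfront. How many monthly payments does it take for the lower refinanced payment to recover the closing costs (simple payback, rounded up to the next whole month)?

6 months

Current payment = 15,000 × 8.9%/12 / (1 − (1+0.0074167)^−240) = €134.00.
Refinanced payment = 11,693.09 × 0.0068958 / (1 − (1+0.0068958)^−240) = €99.82.
Monthly savings = €134.00 − €99.82 = €34.18.
Break-even = €200.00 / €34.18 = 5.85 → 6 months.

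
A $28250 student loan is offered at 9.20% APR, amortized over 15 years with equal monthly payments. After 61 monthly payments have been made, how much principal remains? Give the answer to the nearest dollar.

$22,575

With monthly rate i = 9.2%/12 = 0.0076667, the balance after k of n payments is P · [(1+i)^n − (1+i)^k] / [(1+i)^n − 1].
(1+0.0076667)^180 = 3.95403621 and (1+0.0076667)^61 = 1.59342065, so the balance is 28,250 × (3.95403621 − 1.59342065) / (3.95403621 − 1) = $22,575.01.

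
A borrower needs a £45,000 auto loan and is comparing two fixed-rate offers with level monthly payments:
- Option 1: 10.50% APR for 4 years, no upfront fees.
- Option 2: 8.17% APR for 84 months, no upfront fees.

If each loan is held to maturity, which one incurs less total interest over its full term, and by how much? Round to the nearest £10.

Option 1: at 10.50% the monthly rate is 0.0087500, so the payment is 45,000 × 0.0087500 / (1 − 1.0087500^−48) = £1,152.15.
Total interest on Option 1 = 48 × £1,152.15 − £45,000 = £10,303.20.
Option 2: at 8.17% the monthly rate is 0.0068083, so the payment is 45,000 × 0.0068083 / (1 − 1.0068083^−84) = £705.20.
Total interest on Option 2 = 84 × £705.20 − £45,000 = £14,236.80.
Option 1 is lower by £3,933.60.

Option 1 by £3,930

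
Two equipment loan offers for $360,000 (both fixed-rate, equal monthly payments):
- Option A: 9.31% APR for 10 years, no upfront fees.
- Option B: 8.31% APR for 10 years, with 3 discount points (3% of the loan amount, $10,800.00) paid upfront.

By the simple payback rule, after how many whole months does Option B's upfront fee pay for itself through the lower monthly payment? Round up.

Option A: at 9.31% the monthly rate is 0.0077583, so the payment is 360,000 × 0.0077583 / (1 − 1.0077583^−120) = $4,620.94.
Option B: at 8.31% the monthly rate is 0.0069250, so the payment is 360,000 × 0.0069250 / (1 − 1.0069250^−120) = $4,426.99.
Monthly savings = $4,620.94 − $4,426.99 = $193.95.
Break-even = $10,800.00 / $193.95 = 55.68 → 56 months.

56 months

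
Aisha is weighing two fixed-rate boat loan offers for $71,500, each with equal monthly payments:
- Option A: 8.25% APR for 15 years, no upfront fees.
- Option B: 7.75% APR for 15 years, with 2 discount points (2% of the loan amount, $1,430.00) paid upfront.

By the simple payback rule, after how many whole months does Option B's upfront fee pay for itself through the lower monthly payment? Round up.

Option A: at 8.25% the monthly rate is 0.0068750, so the payment is 71,500 × 0.0068750 / (1 − 1.0068750^−180) = $693.65.
Option B: monthly rate = 7.75%/12 = 0.0064583; payment = 71,500 × 0.0064583 / (1 − (1+0.0064583)^−180) = $673.01.
Monthly savings = $693.65 − $673.01 = $20.64.
Break-even = $1,430.00 / $20.64 = 69.28 → 70 months.

70 months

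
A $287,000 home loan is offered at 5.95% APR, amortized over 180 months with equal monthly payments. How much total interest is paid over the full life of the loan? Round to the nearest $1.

$147,542

At 5.95% the monthly rate is 0.0049583, so the payment is 287,000 × 0.0049583 / (1 − 1.0049583^−180) = $2,414.12.
Total paid = 180 × $2,414.12 = $434,541.60; interest = $434,541.60 − $287,000 = $147,541.60.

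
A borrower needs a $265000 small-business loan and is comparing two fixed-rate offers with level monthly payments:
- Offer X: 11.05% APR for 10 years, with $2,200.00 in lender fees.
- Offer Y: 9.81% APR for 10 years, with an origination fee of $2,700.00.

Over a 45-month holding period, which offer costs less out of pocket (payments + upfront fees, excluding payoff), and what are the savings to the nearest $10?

Offer Y by $7,770

Offer X: monthly rate = 11.05%/12 = 0.0092083; payment = 265,000 × 0.0092083 / (1 − (1+0.0092083)^−120) = $3,657.88.
Offer Y: monthly rate = 9.81%/12 = 0.0081750; payment = 265,000 × 0.0081750 / (1 − (1+0.0081750)^−120) = $3,474.17.
Over 45 months: Offer X costs 45 × $3,657.88 + $2,200.00 = $166,804.60; Offer Y costs 45 × $3,474.17 + $2,700.00 = $159,037.65.
Offer Y is cheaper by $166,804.60 − $159,037.65 = $7,766.95.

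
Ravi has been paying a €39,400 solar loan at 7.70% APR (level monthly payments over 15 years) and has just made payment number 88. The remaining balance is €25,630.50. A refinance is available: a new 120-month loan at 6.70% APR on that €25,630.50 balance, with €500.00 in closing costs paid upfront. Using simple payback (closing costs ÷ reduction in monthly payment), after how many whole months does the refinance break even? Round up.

7 months

Current payment = 39,400 × 7.7%/12 / (1 − (1+0.0064167)^−180) = €369.74.
Refinanced payment = 25,630.50 × 0.0055833 / (1 − (1+0.0055833)^−120) = €293.64.
Monthly savings = €369.74 − €293.64 = €76.10.
Break-even = €500.00 / €76.10 = 6.57 → 7 months.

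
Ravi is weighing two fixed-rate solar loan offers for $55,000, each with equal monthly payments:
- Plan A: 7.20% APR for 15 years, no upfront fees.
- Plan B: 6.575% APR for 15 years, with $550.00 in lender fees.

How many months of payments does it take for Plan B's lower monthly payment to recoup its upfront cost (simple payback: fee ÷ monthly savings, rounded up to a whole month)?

29 months

Plan A: monthly rate = 7.2%/12 = 0.0060000; payment = 55,000 × 0.0060000 / (1 − (1+0.0060000)^−180) = $500.53.
Plan B: at 6.575% the monthly rate is 0.0054792, so the payment is 55,000 × 0.0054792 / (1 − 1.0054792^−180) = $481.38.
Monthly savings = $500.53 − $481.38 = $19.15.
Break-even = $550.00 / $19.15 = 28.72 → 29 months.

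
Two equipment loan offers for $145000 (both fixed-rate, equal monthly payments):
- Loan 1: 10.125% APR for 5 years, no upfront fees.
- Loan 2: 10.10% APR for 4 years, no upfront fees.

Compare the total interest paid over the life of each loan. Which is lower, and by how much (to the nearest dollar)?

Loan 2 by $8,527

Loan 1: monthly rate = 10.125%/12 = 0.0084375; payment = 145,000 × 0.0084375 / (1 − (1+0.0084375)^−60) = $3,089.75.
Total interest on Loan 1 = 60 × $3,089.75 − $145,000 = $40,385.00.
Loan 2: at 10.10% the monthly rate is 0.0084167, so the payment is 145,000 × 0.0084167 / (1 − 1.0084167^−48) = $3,684.54.
Total interest on Loan 2 = 48 × $3,684.54 − $145,000 = $31,857.92.
Loan 2 is lower by $8,527.08.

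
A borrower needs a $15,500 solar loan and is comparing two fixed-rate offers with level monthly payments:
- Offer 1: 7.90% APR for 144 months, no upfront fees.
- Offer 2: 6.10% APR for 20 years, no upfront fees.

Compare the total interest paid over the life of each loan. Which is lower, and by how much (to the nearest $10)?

Offer 1: monthly rate = 7.9%/12 = 0.0065833; payment = 15,500 × 0.0065833 / (1 − (1+0.0065833)^−144) = $166.93.
Total interest on Offer 1 = 144 × $166.93 − $15,500 = $8,537.92.
Offer 2: monthly rate = 6.1%/12 = 0.0050833; payment = 15,500 × 0.0050833 / (1 − (1+0.0050833)^−240) = $111.94.
Total interest on Offer 2 = 240 × $111.94 − $15,500 = $11,365.60.
Offer 1 is lower by $2,827.68.

Offer 1 by $2,830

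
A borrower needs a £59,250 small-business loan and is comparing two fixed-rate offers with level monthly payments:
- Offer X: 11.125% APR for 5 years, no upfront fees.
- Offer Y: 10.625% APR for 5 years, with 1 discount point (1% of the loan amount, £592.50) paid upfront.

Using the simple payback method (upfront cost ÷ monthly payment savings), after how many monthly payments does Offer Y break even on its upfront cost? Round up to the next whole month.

Offer X: at 11.125% the monthly rate is 0.0092708, so the payment is 59,250 × 0.0092708 / (1 − 1.0092708^−60) = £1,291.94.
Offer Y: at 10.625% the monthly rate is 0.0088542, so the payment is 59,250 × 0.0088542 / (1 − 1.0088542^−60) = £1,277.19.
Monthly savings = £1,291.94 − £1,277.19 = £14.75.
Break-even = £592.50 / £14.75 = 40.17 → 41 months.

41 months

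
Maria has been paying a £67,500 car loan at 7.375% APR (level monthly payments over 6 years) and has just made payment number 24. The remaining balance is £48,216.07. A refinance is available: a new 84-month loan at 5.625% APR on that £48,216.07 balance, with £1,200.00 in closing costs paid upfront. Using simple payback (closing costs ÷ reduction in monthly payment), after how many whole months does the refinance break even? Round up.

3 months

Current payment = 67,500 × 7.375%/12 / (1 − (1+0.0061458)^−72) = £1,163.00.
Refinanced payment = 48,216.07 × 0.0046875 / (1 − (1+0.0046875)^−84) = £695.73.
Monthly savings = £1,163.00 − £695.73 = £467.27.
Break-even = £1,200.00 / £467.27 = 2.57 → 3 months.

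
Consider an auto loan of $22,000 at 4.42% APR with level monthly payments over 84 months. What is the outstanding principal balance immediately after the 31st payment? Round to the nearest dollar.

$14,660

With monthly rate i = 4.42%/12 = 0.0036833, the balance after k of n payments is P · [(1+i)^n − (1+i)^k] / [(1+i)^n − 1].
(1+0.0036833)^84 = 1.36183300 and (1+0.0036833)^31 = 1.12072249, so the balance is 22,000 × (1.36183300 − 1.12072249) / (1.36183300 − 1) = $14,659.89.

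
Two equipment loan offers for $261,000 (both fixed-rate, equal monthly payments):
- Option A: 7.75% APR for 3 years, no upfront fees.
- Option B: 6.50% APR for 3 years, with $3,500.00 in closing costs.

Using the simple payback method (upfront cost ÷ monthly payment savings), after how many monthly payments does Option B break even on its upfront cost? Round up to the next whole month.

24 months

Option A: monthly rate = 7.75%/12 = 0.0064583; payment = 261,000 × 0.0064583 / (1 − (1+0.0064583)^−36) = $8,148.72.
Option B: at 6.50% the monthly rate is 0.0054167, so the payment is 261,000 × 0.0054167 / (1 − 1.0054167^−36) = $7,999.39.
Monthly savings = $8,148.72 − $7,999.39 = $149.33.
Break-even = $3,500.00 / $149.33 = 23.44 → 24 months.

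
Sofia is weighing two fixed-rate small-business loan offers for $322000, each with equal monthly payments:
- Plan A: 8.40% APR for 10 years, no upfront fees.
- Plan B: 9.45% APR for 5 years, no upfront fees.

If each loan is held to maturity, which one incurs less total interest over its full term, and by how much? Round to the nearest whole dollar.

Plan A: at 8.40% the monthly rate is 0.0070000, so the payment is 322,000 × 0.0070000 / (1 − 1.0070000^−120) = $3,975.14.
Total interest on Plan A = 120 × $3,975.14 − $322,000 = $155,016.80.
Plan B: monthly rate = 9.45%/12 = 0.0078750; payment = 322,000 × 0.0078750 / (1 − (1+0.0078750)^−60) = $6,754.73.
Total interest on Plan B = 60 × $6,754.73 − $322,000 = $83,283.80.
Plan B is lower by $71,733.00.

Plan B by $71,733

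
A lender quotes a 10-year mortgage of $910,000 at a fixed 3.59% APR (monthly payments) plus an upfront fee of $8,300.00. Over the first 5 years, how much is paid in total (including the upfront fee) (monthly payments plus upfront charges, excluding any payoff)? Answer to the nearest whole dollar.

$550,522

Monthly rate = 3.59%/12 = 0.0029917; payment = 910,000 × 0.0029917 / (1 − (1+0.0029917)^−120) = $9,037.03.
Total outlay = 60 × $9,037.03 + $8,300.00 = $550,521.80.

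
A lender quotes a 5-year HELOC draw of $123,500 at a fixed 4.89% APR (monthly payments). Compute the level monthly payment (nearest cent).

$2,324.38

At 4.89% the monthly rate is 0.0040750, so the payment is 123,500 × 0.0040750 / (1 − 1.0040750^−60) = $2,324.38.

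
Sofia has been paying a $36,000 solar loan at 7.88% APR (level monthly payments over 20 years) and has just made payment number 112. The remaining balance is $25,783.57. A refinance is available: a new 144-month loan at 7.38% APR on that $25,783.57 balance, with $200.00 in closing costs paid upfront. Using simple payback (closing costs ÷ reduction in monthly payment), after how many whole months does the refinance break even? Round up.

8 months

Current payment = 36,000 × 7.88%/12 / (1 − (1+0.0065667)^−240) = $298.44.
Refinanced payment = 25,783.57 × 0.0061500 / (1 − (1+0.0061500)^−144) = $270.40.
Monthly savings = $298.44 − $270.40 = $28.04.
Break-even = $200.00 / $28.04 = 7.13 → 8 months.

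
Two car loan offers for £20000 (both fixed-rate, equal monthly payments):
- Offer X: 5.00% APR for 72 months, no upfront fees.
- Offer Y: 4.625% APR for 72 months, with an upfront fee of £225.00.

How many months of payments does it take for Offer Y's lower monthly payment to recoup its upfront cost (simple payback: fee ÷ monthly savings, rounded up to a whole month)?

65 months

Offer X: monthly rate = 5%/12 = 0.0041667; payment = 20,000 × 0.0041667 / (1 − (1+0.0041667)^−72) = £322.10.
Offer Y: monthly rate = 4.625%/12 = 0.0038542; payment = 20,000 × 0.0038542 / (1 − (1+0.0038542)^−72) = £318.63.
Monthly savings = £322.10 − £318.63 = £3.47.
Break-even = £225.00 / £3.47 = 64.84 → 65 months.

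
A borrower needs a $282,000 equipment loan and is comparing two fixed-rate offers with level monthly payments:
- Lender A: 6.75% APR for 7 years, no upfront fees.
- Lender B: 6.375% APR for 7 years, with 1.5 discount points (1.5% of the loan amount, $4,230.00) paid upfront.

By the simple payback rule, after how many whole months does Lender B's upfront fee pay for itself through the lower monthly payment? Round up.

Lender A: monthly rate = 6.75%/12 = 0.0056250; payment = 282,000 × 0.0056250 / (1 − (1+0.0056250)^−84) = $4,221.76.
Lender B: at 6.375% the monthly rate is 0.0053125, so the payment is 282,000 × 0.0053125 / (1 − 1.0053125^−84) = $4,170.50.
Monthly savings = $4,221.76 − $4,170.50 = $51.26.
Break-even = $4,230.00 / $51.26 = 82.52 → 83 months.

83 months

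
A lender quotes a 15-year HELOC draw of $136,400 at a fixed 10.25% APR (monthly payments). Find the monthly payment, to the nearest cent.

$1,486.69

Monthly rate = 10.25%/12 = 0.0085417; payment = 136,400 × 0.0085417 / (1 − (1+0.0085417)^−180) = $1,486.69.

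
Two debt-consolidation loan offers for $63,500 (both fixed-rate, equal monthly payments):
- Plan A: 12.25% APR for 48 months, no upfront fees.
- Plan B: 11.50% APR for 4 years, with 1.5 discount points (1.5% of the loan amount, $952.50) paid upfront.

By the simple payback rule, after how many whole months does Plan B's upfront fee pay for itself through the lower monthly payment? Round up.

Plan A: monthly rate = 12.25%/12 = 0.0102083; payment = 63,500 × 0.0102083 / (1 − (1+0.0102083)^−48) = $1,680.00.
Plan B: at 11.50% the monthly rate is 0.0095833, so the payment is 63,500 × 0.0095833 / (1 − 1.0095833^−48) = $1,656.65.
Monthly savings = $1,680.00 − $1,656.65 = $23.35.
Break-even = $952.50 / $23.35 = 40.79 → 41 months.

41 months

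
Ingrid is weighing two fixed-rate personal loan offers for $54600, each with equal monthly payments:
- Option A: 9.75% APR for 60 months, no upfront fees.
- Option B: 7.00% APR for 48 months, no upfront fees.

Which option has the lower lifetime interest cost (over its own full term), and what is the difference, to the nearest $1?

Option B by $6,445

Option A: monthly rate = 9.75%/12 = 0.0081250; payment = 54,600 × 0.0081250 / (1 − (1+0.0081250)^−60) = $1,153.38.
Total interest on Option A = 60 × $1,153.38 − $54,600 = $14,602.80.
Option B: monthly rate = 7%/12 = 0.0058333; payment = 54,600 × 0.0058333 / (1 − (1+0.0058333)^−48) = $1,307.46.
Total interest on Option B = 48 × $1,307.46 − $54,600 = $8,158.08.
Option B is lower by $6,444.72.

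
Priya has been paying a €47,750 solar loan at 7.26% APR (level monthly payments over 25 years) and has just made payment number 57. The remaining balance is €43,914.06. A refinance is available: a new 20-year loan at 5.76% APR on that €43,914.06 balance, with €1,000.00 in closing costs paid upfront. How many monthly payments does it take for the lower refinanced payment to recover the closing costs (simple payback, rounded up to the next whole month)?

28 months

Current payment = 47,750 × 7.26%/12 / (1 − (1+0.0060500)^−300) = €345.45.
Refinanced payment = 43,914.06 × 0.0048000 / (1 − (1+0.0048000)^−240) = €308.56.
Monthly savings = €345.45 − €308.56 = €36.89.
Break-even = €1,000.00 / €36.89 = 27.11 → 28 months.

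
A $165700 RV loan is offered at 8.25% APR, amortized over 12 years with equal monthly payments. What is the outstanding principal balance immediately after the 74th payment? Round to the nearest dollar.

With monthly rate i = 8.25%/12 = 0.0068750, the balance after k of n payments is P · [(1+i)^n − (1+i)^k] / [(1+i)^n − 1].
(1+0.0068750)^144 = 2.68213305 and (1+0.0068750)^74 = 1.66031799, so the balance is 165,700 × (2.68213305 − 1.66031799) / (2.68213305 − 1) = $100,654.79.

$100,655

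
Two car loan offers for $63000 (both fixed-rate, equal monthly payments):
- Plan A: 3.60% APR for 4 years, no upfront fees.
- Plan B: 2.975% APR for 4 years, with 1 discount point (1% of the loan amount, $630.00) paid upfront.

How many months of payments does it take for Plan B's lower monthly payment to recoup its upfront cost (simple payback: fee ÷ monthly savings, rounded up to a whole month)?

Plan A: at 3.60% the monthly rate is 0.0030000, so the payment is 63,000 × 0.0030000 / (1 − 1.0030000^−48) = $1,411.23.
Plan B: at 2.975% the monthly rate is 0.0024792, so the payment is 63,000 × 0.0024792 / (1 − 1.0024792^−48) = $1,393.77.
Monthly savings = $1,411.23 − $1,393.77 = $17.46.
Break-even = $630.00 / $17.46 = 36.08 → 37 months.

37 months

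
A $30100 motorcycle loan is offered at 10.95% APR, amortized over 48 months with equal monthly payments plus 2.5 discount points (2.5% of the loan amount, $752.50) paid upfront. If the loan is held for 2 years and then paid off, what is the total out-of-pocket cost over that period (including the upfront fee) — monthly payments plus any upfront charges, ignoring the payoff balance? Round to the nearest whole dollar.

At 10.95% the monthly rate is 0.0091250, so the payment is 30,100 × 0.0091250 / (1 − 1.0091250^−48) = $777.22.
Total outlay = 24 × $777.22 + $752.50 = $19,405.78.

$19,406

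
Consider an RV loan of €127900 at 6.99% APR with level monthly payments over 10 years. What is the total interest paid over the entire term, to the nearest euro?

Monthly rate = 6.99%/12 = 0.0058250; payment = 127,900 × 0.0058250 / (1 − (1+0.0058250)^−120) = €1,484.37.
Total paid = 120 × €1,484.37 = €178,124.40; interest = €178,124.40 − €127,900 = €50,224.40.

€50,224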